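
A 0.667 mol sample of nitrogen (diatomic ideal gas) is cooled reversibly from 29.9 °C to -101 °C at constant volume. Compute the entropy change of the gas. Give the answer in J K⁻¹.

ΔS = -7.84 J/K

In kelvin: T₁ = 303.05 K, T₂ = 172.15 K. At constant volume, ΔS = nC_V ln(T₂/T₁) with C_V = 5R/2 = 20.79 J mol⁻¹ K⁻¹.
ΔS = 0.667 × 20.79 × ln(172.15/303.05) = -7.84 J/K.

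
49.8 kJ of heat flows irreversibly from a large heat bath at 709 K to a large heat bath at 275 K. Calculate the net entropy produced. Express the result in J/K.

ΔS_hot = −Q/T_H = −49800/709 = -70.24 J/K and ΔS_cold = +Q/T_C = 49800/275 = 181.1 J/K.
ΔS_total = -70.24 + 181.1 = 111 J/K, positive as the second law requires.

ΔS_total = 111 J/K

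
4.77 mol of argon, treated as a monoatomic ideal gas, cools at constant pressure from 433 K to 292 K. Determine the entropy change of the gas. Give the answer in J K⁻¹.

ΔS = -39.1 J/K

At constant pressure, ΔS = nC_p ln(T₂/T₁) with C_p = 5R/2 = 20.79 J mol⁻¹ K⁻¹.
ΔS = 4.77 × 20.79 × ln(292/433) = -39.1 J/K.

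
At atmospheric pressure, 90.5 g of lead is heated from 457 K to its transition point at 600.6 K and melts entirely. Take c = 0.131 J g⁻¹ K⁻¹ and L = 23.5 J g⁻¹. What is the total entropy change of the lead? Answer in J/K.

Warming step: ΔS₁ = m c ln(T_tr/T_i) = 90.5 × 0.131 × ln(600.6/457) = 3.239 J/K.
Phase change: ΔS₂ = +mL/T_tr = 90.5 × 23.5 / 600.6 = 3.541 J/K.
ΔS_total = (3.239) + (3.541) = 6.78 J/K.

ΔS = 6.78 J/K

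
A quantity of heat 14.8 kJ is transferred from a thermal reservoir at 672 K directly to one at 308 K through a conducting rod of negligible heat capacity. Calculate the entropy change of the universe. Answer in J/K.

ΔS_total = 26 J/K

ΔS_hot = −Q/T_H = −14800/672 = -22.02 J/K and ΔS_cold = +Q/T_C = 14800/308 = 48.05 J/K.
ΔS_total = -22.02 + 48.05 = 26 J/K, positive as the second law requires.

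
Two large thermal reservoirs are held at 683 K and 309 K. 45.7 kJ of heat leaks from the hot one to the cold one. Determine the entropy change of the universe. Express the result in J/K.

ΔS_total = 81 J/K

ΔS_hot = −Q/T_H = −45700/683 = -66.91 J/K and ΔS_cold = +Q/T_C = 45700/309 = 147.9 J/K.
ΔS_total = -66.91 + 147.9 = 81 J/K, positive as the second law requires.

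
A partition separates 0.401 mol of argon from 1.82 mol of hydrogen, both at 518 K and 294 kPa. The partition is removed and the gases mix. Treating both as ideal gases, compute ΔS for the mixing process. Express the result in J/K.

Mole fractions: x_A = 0.401/2.22 = 0.181, x_B = 0.819.
ΔS_mix = −R(n_A ln x_A + n_B ln x_B) = −8.314 × (0.401 ln 0.181 + 1.82 ln 0.819) = 8.72 J/K.

ΔS_mix = 8.72 J/K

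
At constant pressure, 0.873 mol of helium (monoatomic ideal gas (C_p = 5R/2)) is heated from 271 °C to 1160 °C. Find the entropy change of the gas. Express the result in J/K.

ΔS = 17.6 J/K

In kelvin: T₁ = 544.15 K, T₂ = 1433.15 K. At constant pressure, ΔS = nC_p ln(T₂/T₁) with C_p = 5R/2 = 20.79 J mol⁻¹ K⁻¹.
ΔS = 0.873 × 20.79 × ln(1433.15/544.15) = 17.6 J/K.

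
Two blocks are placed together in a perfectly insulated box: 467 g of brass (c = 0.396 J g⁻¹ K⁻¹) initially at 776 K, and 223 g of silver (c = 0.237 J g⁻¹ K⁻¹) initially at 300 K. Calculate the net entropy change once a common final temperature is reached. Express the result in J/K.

ΔS_total = 15.4 J/K

Energy balance: T_f = (m₁c₁T₁ + m₂c₂T₂)/(m₁c₁ + m₂c₂) = 670.2 K.
ΔS₁ = m₁c₁ ln(T_f/T₁) = 184.932 × ln(670.2/776) = -27.11 J/K.
ΔS₂ = m₂c₂ ln(T_f/T₂) = 52.851 × ln(670.2/300) = 42.48 J/K.
ΔS_total = -27.11 + 42.48 = 15.4 J/K.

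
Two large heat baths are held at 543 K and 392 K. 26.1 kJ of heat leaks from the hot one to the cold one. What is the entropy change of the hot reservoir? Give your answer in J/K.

The hot reservoir loses heat Q, so ΔS_hot = −Q/T_H = −26100/543 = -48.1 J/K.

ΔS_hot = -48.1 J/K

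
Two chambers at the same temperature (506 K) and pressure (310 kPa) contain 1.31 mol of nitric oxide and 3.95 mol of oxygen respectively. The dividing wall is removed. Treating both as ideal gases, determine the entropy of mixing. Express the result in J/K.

ΔS_mix = 24.5 J/K

Mole fractions: x_A = 1.31/5.26 = 0.249, x_B = 0.751.
ΔS_mix = −R(n_A ln x_A + n_B ln x_B) = −8.314 × (1.31 ln 0.249 + 3.95 ln 0.751) = 24.5 J/K.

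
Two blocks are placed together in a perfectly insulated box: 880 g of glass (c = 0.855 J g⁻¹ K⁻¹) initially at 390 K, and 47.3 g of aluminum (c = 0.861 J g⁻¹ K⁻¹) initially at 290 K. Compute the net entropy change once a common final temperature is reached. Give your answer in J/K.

Energy balance: T_f = (m₁c₁T₁ + m₂c₂T₂)/(m₁c₁ + m₂c₂) = 384.87 K.
ΔS₁ = m₁c₁ ln(T_f/T₁) = 752.4 × ln(384.87/390) = -9.972 J/K.
ΔS₂ = m₂c₂ ln(T_f/T₂) = 40.7253 × ln(384.87/290) = 11.526 J/K.
ΔS_total = -9.972 + 11.526 = 1.55 J/K.

ΔS_total = 1.55 J/K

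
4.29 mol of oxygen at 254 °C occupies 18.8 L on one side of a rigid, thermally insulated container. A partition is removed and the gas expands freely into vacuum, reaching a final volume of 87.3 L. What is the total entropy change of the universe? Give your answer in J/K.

For an ideal gas in free expansion Q = 0 and W = 0, so T is unchanged.
Entropy is a state function; using a reversible isothermal path, ΔS_gas = nR ln(V₂/V₁) = 4.29 × 8.314 × ln(87.3/18.8) = 54.8 J/K.
The insulated surroundings exchange no heat, so ΔS_surr = 0 and ΔS_universe = ΔS_gas.

ΔS_universe = 54.8 J/K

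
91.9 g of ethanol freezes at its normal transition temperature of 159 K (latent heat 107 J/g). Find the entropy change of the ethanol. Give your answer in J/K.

ΔS = -61.8 J/K

Heat released by the substance: Q = −mL = −91.9 × 107 = −9833.3 J.
At constant T, ΔS = Q_rev/T = −9833.3 / 159 = -61.8 J/K.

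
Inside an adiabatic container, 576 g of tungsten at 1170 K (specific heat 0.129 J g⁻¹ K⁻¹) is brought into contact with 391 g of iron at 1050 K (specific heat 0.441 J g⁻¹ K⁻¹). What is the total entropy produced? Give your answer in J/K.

Energy balance: T_f = (m₁c₁T₁ + m₂c₂T₂)/(m₁c₁ + m₂c₂) = 1086.1 K.
ΔS₁ = m₁c₁ ln(T_f/T₁) = 74.304 × ln(1086.1/1170) = -5.5264 J/K.
ΔS₂ = m₂c₂ ln(T_f/T₂) = 172.431 × ln(1086.1/1050) = 5.8347 J/K.
ΔS_total = -5.5264 + 5.8347 = 0.308 J/K.

ΔS_total = 0.308 J/K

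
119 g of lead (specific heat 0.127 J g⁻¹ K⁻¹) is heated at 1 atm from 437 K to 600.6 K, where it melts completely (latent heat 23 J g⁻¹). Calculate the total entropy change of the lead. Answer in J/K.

Warming step: ΔS₁ = m c ln(T_tr/T_i) = 119 × 0.127 × ln(600.6/437) = 4.806 J/K.
Phase change: ΔS₂ = +mL/T_tr = 119 × 23 / 600.6 = 4.557 J/K.
ΔS_total = (4.806) + (4.557) = 9.36 J/K.

ΔS = 9.36 J/K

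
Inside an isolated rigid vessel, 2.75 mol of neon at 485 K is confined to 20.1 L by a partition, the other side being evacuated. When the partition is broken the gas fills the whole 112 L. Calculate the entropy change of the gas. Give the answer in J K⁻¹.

For an ideal gas in free expansion Q = 0 and W = 0, so T is unchanged.
Entropy is a state function; using a reversible isothermal path, ΔS_gas = nR ln(V₂/V₁) = 2.75 × 8.314 × ln(112/20.1) = 39.3 J/K.

ΔS_gas = 39.3 J/K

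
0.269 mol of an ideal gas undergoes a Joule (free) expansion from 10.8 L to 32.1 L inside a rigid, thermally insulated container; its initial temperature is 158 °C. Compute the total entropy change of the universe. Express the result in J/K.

ΔS_universe = 2.44 J/K

No heat is exchanged and no work is done, so the ideal-gas temperature stays constant.
Entropy is a state function; using a reversible isothermal path, ΔS_gas = nR ln(V₂/V₁) = 0.269 × 8.314 × ln(32.1/10.8) = 2.44 J/K.
The insulated surroundings exchange no heat, so ΔS_surr = 0 and ΔS_universe = ΔS_gas.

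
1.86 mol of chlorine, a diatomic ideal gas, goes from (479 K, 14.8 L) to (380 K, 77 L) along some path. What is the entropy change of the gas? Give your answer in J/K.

Entropy is a state function: ΔS = nC_V ln(T₂/T₁) + nR ln(V₂/V₁), with C_V = 5R/2 = 20.79 J mol⁻¹ K⁻¹ for a diatomic ideal gas.
ΔS = 1.86 × [20.79 × ln(380/479) + 8.314 × ln(77/14.8)] = 16.6 J/K.

ΔS = 16.6 J/K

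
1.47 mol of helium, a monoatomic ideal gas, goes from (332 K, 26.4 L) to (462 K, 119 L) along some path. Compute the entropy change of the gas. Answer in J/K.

Entropy is a state function: ΔS = nC_V ln(T₂/T₁) + nR ln(V₂/V₁), with C_V = 3R/2 = 12.47 J mol⁻¹ K⁻¹ for a monoatomic ideal gas.
ΔS = 1.47 × [12.47 × ln(462/332) + 8.314 × ln(119/26.4)] = 24.5 J/K.

ΔS = 24.5 J/K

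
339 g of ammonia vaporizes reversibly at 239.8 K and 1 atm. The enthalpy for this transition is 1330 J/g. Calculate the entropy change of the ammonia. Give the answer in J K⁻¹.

ΔS = 1880 J/K

Heat absorbed by the substance: Q = mL = 339 × 1330 = 450870 J.
At constant T, ΔS = Q_rev/T = 450870 / 239.8 = 1880 J/K.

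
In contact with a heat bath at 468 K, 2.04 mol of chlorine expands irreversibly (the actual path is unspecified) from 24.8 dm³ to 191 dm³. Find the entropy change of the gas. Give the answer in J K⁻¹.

Entropy is a state function, so ΔS_gas depends only on the end states.
For an isothermal ideal gas ΔS_gas = nR ln(V₂/V₁) = 2.04 × 8.314 × ln(191/24.8) = 34.6 J/K.

ΔS_gas = 34.6 J/K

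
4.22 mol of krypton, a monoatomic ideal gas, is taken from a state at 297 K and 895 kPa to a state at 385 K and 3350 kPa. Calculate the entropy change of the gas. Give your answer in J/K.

ΔS = nC_p ln(T₂/T₁) − nR ln(P₂/P₁), with C_p = 5R/2 = 20.79 J mol⁻¹ K⁻¹ for a monoatomic ideal gas.
ΔS = 4.22 × [20.79 × ln(385/297) − 8.314 × ln(3350/895)] = -23.5 J/K.

ΔS = -23.5 J/K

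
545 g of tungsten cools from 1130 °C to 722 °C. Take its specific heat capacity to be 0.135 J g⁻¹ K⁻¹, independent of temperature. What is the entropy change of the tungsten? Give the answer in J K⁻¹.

In kelvin: T₁ = 1403.15 K, T₂ = 995.15 K. ΔS = ∫dQ_rev/T = m c ln(T₂/T₁) = 545 × 0.135 × ln(995.15/1403.15) = -25.3 J/K.

ΔS = -25.3 J/K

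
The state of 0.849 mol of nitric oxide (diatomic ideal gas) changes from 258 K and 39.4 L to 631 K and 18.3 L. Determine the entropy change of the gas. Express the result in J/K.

Entropy is a state function: ΔS = nC_V ln(T₂/T₁) + nR ln(V₂/V₁), with C_V = 5R/2 = 20.79 J mol⁻¹ K⁻¹ for a diatomic ideal gas.
ΔS = 0.849 × [20.79 × ln(631/258) + 8.314 × ln(18.3/39.4)] = 10.4 J/K.

ΔS = 10.4 J/K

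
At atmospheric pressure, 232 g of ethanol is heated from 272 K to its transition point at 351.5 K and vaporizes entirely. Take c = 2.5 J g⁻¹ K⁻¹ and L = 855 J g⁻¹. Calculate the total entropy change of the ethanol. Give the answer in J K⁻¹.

ΔS = 713 J/K

Warming step: ΔS₁ = m c ln(T_tr/T_i) = 232 × 2.5 × ln(351.5/272) = 148.7 J/K.
Phase change: ΔS₂ = +mL/T_tr = 232 × 855 / 351.5 = 564.3 J/K.
ΔS_total = (148.7) + (564.3) = 713 J/K.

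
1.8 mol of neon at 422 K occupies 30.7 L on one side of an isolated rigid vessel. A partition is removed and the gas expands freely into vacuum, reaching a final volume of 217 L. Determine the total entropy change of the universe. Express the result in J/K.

No heat is exchanged and no work is done, so the ideal-gas temperature stays constant.
Entropy is a state function; using a reversible isothermal path, ΔS_gas = nR ln(V₂/V₁) = 1.8 × 8.314 × ln(217/30.7) = 29.3 J/K.
The insulated surroundings exchange no heat, so ΔS_surr = 0 and ΔS_universe = ΔS_gas.

ΔS_universe = 29.3 J/K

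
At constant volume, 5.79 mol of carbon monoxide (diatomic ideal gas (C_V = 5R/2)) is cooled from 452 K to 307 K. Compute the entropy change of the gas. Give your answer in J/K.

ΔS = -46.6 J/K

At constant volume, ΔS = nC_V ln(T₂/T₁) with C_V = 5R/2 = 20.79 J mol⁻¹ K⁻¹.
ΔS = 5.79 × 20.79 × ln(307/452) = -46.6 J/K.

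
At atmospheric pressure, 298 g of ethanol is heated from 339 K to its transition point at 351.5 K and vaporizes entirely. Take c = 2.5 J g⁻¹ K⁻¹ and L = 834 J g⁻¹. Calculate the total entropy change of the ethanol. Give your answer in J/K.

Warming step: ΔS₁ = m c ln(T_tr/T_i) = 298 × 2.5 × ln(351.5/339) = 26.98 J/K.
Phase change: ΔS₂ = +mL/T_tr = 298 × 834 / 351.5 = 707.1 J/K.
ΔS_total = (26.98) + (707.1) = 734 J/K.

ΔS = 734 J/K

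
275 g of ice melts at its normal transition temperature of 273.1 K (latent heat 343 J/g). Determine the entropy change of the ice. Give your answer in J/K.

Heat absorbed by the substance: Q = mL = 275 × 343 = 94325 J.
At constant T, ΔS = Q_rev/T = 94325 / 273.1 = 345 J/K.

ΔS = 345 J/K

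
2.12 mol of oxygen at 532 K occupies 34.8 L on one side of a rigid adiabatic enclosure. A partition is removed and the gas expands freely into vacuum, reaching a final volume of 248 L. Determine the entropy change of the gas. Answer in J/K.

ΔS_gas = 34.6 J/K

For an ideal gas in free expansion Q = 0 and W = 0, so T is unchanged.
Entropy is a state function; using a reversible isothermal path, ΔS_gas = nR ln(V₂/V₁) = 2.12 × 8.314 × ln(248/34.8) = 34.6 J/K.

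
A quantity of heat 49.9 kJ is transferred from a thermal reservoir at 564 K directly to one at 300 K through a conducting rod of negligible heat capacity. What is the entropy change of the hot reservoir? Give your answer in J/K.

ΔS_hot = -88.5 J/K

The hot reservoir loses heat Q, so ΔS_hot = −Q/T_H = −49900/564 = -88.5 J/K.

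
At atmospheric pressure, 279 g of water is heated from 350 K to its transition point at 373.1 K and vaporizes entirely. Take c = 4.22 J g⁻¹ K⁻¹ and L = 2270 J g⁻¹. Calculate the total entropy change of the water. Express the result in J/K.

ΔS = 1770 J/K

Warming step: ΔS₁ = m c ln(T_tr/T_i) = 279 × 4.22 × ln(373.1/350) = 75.25 J/K.
Phase change: ΔS₂ = +mL/T_tr = 279 × 2270 / 373.1 = 1697 J/K.
ΔS_total = (75.25) + (1697) = 1770 J/K.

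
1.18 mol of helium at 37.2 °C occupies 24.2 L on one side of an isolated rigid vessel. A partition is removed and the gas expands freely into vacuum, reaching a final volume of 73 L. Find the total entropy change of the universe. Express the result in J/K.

ΔS_universe = 10.8 J/K

For an ideal gas in free expansion Q = 0 and W = 0, so T is unchanged.
Entropy is a state function; using a reversible isothermal path, ΔS_gas = nR ln(V₂/V₁) = 1.18 × 8.314 × ln(73/24.2) = 10.8 J/K.
The insulated surroundings exchange no heat, so ΔS_surr = 0 and ΔS_universe = ΔS_gas.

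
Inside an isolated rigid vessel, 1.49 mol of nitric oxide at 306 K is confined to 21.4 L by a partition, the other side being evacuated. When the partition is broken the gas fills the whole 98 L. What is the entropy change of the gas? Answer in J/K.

ΔS_gas = 18.8 J/K

No heat is exchanged and no work is done, so the ideal-gas temperature stays constant.
Entropy is a state function; using a reversible isothermal path, ΔS_gas = nR ln(V₂/V₁) = 1.49 × 8.314 × ln(98/21.4) = 18.8 J/K.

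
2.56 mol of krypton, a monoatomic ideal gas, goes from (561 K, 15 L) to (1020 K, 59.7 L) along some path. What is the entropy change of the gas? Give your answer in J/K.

ΔS = 48.5 J/K

Entropy is a state function: ΔS = nC_V ln(T₂/T₁) + nR ln(V₂/V₁), with C_V = 3R/2 = 12.47 J mol⁻¹ K⁻¹ for a monoatomic ideal gas.
ΔS = 2.56 × [12.47 × ln(1020/561) + 8.314 × ln(59.7/15)] = 48.5 J/K.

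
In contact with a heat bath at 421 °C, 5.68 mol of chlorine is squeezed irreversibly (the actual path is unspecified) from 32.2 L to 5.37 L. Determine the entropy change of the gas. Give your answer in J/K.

ΔS_gas = -84.6 J/K

Entropy is a state function, so ΔS_gas depends only on the end states.
For an isothermal ideal gas ΔS_gas = nR ln(V₂/V₁) = 5.68 × 8.314 × ln(5.37/32.2) = -84.6 J/K.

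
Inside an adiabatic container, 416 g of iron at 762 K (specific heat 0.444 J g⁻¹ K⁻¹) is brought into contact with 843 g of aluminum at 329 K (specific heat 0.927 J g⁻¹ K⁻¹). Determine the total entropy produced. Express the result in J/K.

Energy balance: T_f = (m₁c₁T₁ + m₂c₂T₂)/(m₁c₁ + m₂c₂) = 411.78 K.
ΔS₁ = m₁c₁ ln(T_f/T₁) = 184.704 × ln(411.78/762) = -113.7 J/K.
ΔS₂ = m₂c₂ ln(T_f/T₂) = 781.461 × ln(411.78/329) = 175.4 J/K.
ΔS_total = -113.7 + 175.4 = 61.7 J/K.

ΔS_total = 61.7 J/K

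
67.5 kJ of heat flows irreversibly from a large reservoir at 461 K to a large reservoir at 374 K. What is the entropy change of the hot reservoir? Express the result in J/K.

The hot reservoir loses heat Q, so ΔS_hot = −Q/T_H = −67500/461 = -146 J/K.

ΔS_hot = -146 J/K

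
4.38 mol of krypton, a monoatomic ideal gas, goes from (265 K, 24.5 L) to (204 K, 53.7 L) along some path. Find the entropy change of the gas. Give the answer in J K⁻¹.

Entropy is a state function: ΔS = nC_V ln(T₂/T₁) + nR ln(V₂/V₁), with C_V = 3R/2 = 12.47 J mol⁻¹ K⁻¹ for a monoatomic ideal gas.
ΔS = 4.38 × [12.47 × ln(204/265) + 8.314 × ln(53.7/24.5)] = 14.3 J/K.

ΔS = 14.3 J/K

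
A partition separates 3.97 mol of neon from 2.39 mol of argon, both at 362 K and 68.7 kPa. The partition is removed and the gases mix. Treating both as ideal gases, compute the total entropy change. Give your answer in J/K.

Mole fractions: x_A = 3.97/6.36 = 0.624, x_B = 0.376.
ΔS_mix = −R(n_A ln x_A + n_B ln x_B) = −8.314 × (3.97 ln 0.624 + 2.39 ln 0.376) = 35 J/K.

ΔS_mix = 35 J/K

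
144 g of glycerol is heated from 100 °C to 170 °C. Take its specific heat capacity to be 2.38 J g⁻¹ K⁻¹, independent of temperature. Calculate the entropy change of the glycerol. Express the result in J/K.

ΔS = 58.9 J/K

In kelvin: T₁ = 373.15 K, T₂ = 443.15 K. ΔS = ∫dQ_rev/T = m c ln(T₂/T₁) = 144 × 2.38 × ln(443.15/373.15) = 58.9 J/K.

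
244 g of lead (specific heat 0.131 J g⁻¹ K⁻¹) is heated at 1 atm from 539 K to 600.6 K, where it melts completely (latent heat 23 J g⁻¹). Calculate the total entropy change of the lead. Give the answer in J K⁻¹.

ΔS = 12.8 J/K

Warming step: ΔS₁ = m c ln(T_tr/T_i) = 244 × 0.131 × ln(600.6/539) = 3.459 J/K.
Phase change: ΔS₂ = +mL/T_tr = 244 × 23 / 600.6 = 9.344 J/K.
ΔS_total = (3.459) + (9.344) = 12.8 J/K.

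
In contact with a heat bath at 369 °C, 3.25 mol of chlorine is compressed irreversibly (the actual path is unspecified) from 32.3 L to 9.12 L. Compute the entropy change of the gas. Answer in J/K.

Entropy is a state function, so ΔS_gas depends only on the end states.
For an isothermal ideal gas ΔS_gas = nR ln(V₂/V₁) = 3.25 × 8.314 × ln(9.12/32.3) = -34.2 J/K.

ΔS_gas = -34.2 J/K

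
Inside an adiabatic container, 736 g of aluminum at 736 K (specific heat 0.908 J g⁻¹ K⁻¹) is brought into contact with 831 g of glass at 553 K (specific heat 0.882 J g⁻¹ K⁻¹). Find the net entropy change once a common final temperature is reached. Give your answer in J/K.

Energy balance: T_f = (m₁c₁T₁ + m₂c₂T₂)/(m₁c₁ + m₂c₂) = 640.28 K.
ΔS₁ = m₁c₁ ln(T_f/T₁) = 668.288 × ln(640.28/736) = -93.11 J/K.
ΔS₂ = m₂c₂ ln(T_f/T₂) = 732.942 × ln(640.28/553) = 107.4 J/K.
ΔS_total = -93.11 + 107.4 = 14.3 J/K.

ΔS_total = 14.3 J/K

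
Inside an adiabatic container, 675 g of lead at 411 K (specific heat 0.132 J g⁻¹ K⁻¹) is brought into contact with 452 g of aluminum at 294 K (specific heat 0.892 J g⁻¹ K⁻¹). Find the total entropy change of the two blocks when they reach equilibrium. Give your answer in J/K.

ΔS_total = 4.39 J/K

Energy balance: T_f = (m₁c₁T₁ + m₂c₂T₂)/(m₁c₁ + m₂c₂) = 315.18 K.
ΔS₁ = m₁c₁ ln(T_f/T₁) = 89.1 × ln(315.18/411) = -23.65 J/K.
ΔS₂ = m₂c₂ ln(T_f/T₂) = 403.184 × ln(315.18/294) = 28.04 J/K.
ΔS_total = -23.65 + 28.04 = 4.39 J/K.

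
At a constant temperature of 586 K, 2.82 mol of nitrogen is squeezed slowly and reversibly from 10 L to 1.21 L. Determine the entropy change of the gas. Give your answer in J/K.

For an isothermal ideal gas ΔS_gas = nR ln(V₂/V₁) = 2.82 × 8.314 × ln(1.21/10) = -49.5 J/K.

ΔS_gas = -49.5 J/K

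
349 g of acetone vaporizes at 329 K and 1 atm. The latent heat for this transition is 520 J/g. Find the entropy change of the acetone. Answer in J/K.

ΔS = 552 J/K

Heat absorbed by the substance: Q = mL = 349 × 520 = 181480 J.
At constant T, ΔS = Q_rev/T = 181480 / 329 = 552 J/K.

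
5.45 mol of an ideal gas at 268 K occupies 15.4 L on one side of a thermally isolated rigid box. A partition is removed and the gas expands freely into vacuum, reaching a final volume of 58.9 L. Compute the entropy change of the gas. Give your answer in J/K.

ΔS_gas = 60.8 J/K

For an ideal gas in free expansion Q = 0 and W = 0, so T is unchanged.
Entropy is a state function; using a reversible isothermal path, ΔS_gas = nR ln(V₂/V₁) = 5.45 × 8.314 × ln(58.9/15.4) = 60.8 J/K.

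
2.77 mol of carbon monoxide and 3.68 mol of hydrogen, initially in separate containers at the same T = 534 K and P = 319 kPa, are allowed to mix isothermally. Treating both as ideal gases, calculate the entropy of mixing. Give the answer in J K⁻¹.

ΔS_mix = 36.6 J/K

Mole fractions: x_A = 2.77/6.45 = 0.429, x_B = 0.571.
ΔS_mix = −R(n_A ln x_A + n_B ln x_B) = −8.314 × (2.77 ln 0.429 + 3.68 ln 0.571) = 36.6 J/K.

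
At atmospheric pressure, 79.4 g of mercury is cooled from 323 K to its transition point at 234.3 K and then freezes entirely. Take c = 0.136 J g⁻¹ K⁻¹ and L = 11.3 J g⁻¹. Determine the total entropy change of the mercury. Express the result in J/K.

ΔS = -7.3 J/K

Cooling step: ΔS₁ = m c ln(T_tr/T_i) = 79.4 × 0.136 × ln(234.3/323) = -3.467 J/K.
Phase change: ΔS₂ = −mL/T_tr = −79.4 × 11.3 / 234.3 = -3.829 J/K.
ΔS_total = (-3.467) + (-3.829) = -7.3 J/K.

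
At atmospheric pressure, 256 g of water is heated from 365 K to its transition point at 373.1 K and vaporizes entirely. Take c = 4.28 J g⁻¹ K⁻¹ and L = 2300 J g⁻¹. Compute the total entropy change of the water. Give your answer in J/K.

Warming step: ΔS₁ = m c ln(T_tr/T_i) = 256 × 4.28 × ln(373.1/365) = 24.05 J/K.
Phase change: ΔS₂ = +mL/T_tr = 256 × 2300 / 373.1 = 1578 J/K.
ΔS_total = (24.05) + (1578) = 1600 J/K.

ΔS = 1600 J/K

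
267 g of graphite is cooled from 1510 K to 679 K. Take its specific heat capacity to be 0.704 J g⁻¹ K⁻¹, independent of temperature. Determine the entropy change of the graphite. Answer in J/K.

ΔS = ∫dQ_rev/T = m c ln(T₂/T₁) = 267 × 0.704 × ln(679/1510) = -150 J/K.

ΔS = -150 J/K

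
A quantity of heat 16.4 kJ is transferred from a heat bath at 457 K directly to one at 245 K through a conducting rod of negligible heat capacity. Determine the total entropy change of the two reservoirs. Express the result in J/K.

ΔS_hot = −Q/T_H = −16400/457 = -35.886 J/K and ΔS_cold = +Q/T_C = 16400/245 = 66.939 J/K.
ΔS_total = -35.886 + 66.939 = 31.1 J/K, positive as the second law requires.

ΔS_total = 31.1 J/K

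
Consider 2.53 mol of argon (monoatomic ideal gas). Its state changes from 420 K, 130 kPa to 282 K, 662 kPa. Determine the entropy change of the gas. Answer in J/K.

ΔS = -55.2 J/K

ΔS = nC_p ln(T₂/T₁) − nR ln(P₂/P₁), with C_p = 5R/2 = 20.79 J mol⁻¹ K⁻¹ for a monoatomic ideal gas.
ΔS = 2.53 × [20.79 × ln(282/420) − 8.314 × ln(662/130)] = -55.2 J/K.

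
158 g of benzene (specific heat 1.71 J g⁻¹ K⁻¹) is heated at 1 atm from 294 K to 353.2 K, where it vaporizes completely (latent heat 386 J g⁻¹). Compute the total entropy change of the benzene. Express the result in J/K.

ΔS = 222 J/K

Warming step: ΔS₁ = m c ln(T_tr/T_i) = 158 × 1.71 × ln(353.2/294) = 49.57 J/K.
Phase change: ΔS₂ = +mL/T_tr = 158 × 386 / 353.2 = 172.7 J/K.
ΔS_total = (49.57) + (172.7) = 222 J/K.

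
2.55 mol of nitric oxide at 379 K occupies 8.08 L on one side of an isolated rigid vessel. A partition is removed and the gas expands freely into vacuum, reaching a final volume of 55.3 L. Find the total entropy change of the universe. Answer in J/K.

ΔS_universe = 40.8 J/K

For an ideal gas in free expansion Q = 0 and W = 0, so T is unchanged.
Entropy is a state function; using a reversible isothermal path, ΔS_gas = nR ln(V₂/V₁) = 2.55 × 8.314 × ln(55.3/8.08) = 40.8 J/K.
The insulated surroundings exchange no heat, so ΔS_surr = 0 and ΔS_universe = ΔS_gas.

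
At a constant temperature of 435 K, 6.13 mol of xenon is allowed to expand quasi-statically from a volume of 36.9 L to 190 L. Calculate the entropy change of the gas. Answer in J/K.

ΔS_gas = 83.5 J/K

For an isothermal ideal gas ΔS_gas = nR ln(V₂/V₁) = 6.13 × 8.314 × ln(190/36.9) = 83.5 J/K.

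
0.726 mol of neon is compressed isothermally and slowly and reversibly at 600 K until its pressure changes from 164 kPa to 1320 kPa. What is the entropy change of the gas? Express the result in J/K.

For an isothermal ideal gas ΔS_gas = nR ln(P₁/P₂) = 0.726 × 8.314 × ln(164/1320) = -12.6 J/K.

ΔS_gas = -12.6 J/K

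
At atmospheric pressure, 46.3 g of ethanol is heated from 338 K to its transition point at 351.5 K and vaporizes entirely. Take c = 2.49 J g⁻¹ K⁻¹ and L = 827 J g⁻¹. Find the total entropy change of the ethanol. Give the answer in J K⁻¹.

ΔS = 113 J/K

Warming step: ΔS₁ = m c ln(T_tr/T_i) = 46.3 × 2.49 × ln(351.5/338) = 4.515 J/K.
Phase change: ΔS₂ = +mL/T_tr = 46.3 × 827 / 351.5 = 108.9 J/K.
ΔS_total = (4.515) + (108.9) = 113 J/K.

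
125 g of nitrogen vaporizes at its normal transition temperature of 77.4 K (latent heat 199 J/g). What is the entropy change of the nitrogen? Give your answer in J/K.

ΔS = 321 J/K

Heat absorbed by the substance: Q = mL = 125 × 199 = 24875 J.
At constant T, ΔS = Q_rev/T = 24875 / 77.4 = 321 J/K.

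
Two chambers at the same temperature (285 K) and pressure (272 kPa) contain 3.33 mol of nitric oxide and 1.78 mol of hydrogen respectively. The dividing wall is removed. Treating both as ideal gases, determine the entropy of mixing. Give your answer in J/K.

ΔS_mix = 27.5 J/K

Mole fractions: x_A = 3.33/5.11 = 0.652, x_B = 0.348.
ΔS_mix = −R(n_A ln x_A + n_B ln x_B) = −8.314 × (3.33 ln 0.652 + 1.78 ln 0.348) = 27.5 J/K.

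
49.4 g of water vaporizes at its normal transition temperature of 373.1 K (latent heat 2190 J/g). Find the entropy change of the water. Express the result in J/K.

ΔS = 290 J/K

Heat absorbed by the substance: Q = mL = 49.4 × 2190 = 108186 J.
At constant T, ΔS = Q_rev/T = 108186 / 373.1 = 290 J/K.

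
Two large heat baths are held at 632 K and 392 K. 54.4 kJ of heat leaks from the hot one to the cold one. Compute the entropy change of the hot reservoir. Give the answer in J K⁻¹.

The hot reservoir loses heat Q, so ΔS_hot = −Q/T_H = −54400/632 = -86.1 J/K.

ΔS_hot = -86.1 J/K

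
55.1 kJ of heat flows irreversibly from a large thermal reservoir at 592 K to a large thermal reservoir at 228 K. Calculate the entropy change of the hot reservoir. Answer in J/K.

The hot reservoir loses heat Q, so ΔS_hot = −Q/T_H = −55100/592 = -93.1 J/K.

ΔS_hot = -93.1 J/K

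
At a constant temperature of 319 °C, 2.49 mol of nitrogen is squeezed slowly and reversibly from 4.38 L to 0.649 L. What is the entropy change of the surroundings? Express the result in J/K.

ΔS_surr = 39.5 J/K

For an isothermal ideal gas ΔS_gas = nR ln(V₂/V₁) = 2.49 × 8.314 × ln(0.649/4.38) = -39.5 J/K.
The process is reversible, so ΔS_surr = −ΔS_gas = 39.5 J/K and ΔS_universe = 0.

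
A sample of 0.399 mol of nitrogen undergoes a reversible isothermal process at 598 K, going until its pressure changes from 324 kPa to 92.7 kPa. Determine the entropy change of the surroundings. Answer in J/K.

For an isothermal ideal gas ΔS_gas = nR ln(P₁/P₂) = 0.399 × 8.314 × ln(324/92.7) = 4.15 J/K.
The process is reversible, so ΔS_surr = −ΔS_gas = -4.15 J/K and ΔS_universe = 0.

ΔS_surr = -4.15 J/K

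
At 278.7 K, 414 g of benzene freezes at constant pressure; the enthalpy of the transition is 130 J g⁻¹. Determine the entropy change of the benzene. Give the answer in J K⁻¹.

ΔS = -193 J/K

Heat released by the substance: Q = −mL = −414 × 130 = −53820 J.
At constant T, ΔS = Q_rev/T = −53820 / 278.7 = -193 J/K.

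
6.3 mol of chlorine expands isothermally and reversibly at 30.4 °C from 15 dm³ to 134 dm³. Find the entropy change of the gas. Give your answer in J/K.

ΔS_gas = 115 J/K

For an isothermal ideal gas ΔS_gas = nR ln(V₂/V₁) = 6.3 × 8.314 × ln(134/15) = 115 J/K.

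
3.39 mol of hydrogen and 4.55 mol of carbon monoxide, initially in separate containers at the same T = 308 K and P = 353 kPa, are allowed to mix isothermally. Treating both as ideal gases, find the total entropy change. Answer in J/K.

ΔS_mix = 45 J/K

Mole fractions: x_A = 3.39/7.94 = 0.427, x_B = 0.573.
ΔS_mix = −R(n_A ln x_A + n_B ln x_B) = −8.314 × (3.39 ln 0.427 + 4.55 ln 0.573) = 45 J/K.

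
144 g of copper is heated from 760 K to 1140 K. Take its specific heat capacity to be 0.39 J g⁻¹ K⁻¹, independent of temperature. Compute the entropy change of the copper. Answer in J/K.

ΔS = ∫dQ_rev/T = m c ln(T₂/T₁) = 144 × 0.39 × ln(1140/760) = 22.8 J/K.

ΔS = 22.8 J/K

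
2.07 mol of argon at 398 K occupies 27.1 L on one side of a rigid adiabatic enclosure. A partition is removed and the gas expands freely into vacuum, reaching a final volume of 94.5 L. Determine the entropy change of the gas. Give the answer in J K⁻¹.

ΔS_gas = 21.5 J/K

No heat is exchanged and no work is done, so the ideal-gas temperature stays constant.
Entropy is a state function; using a reversible isothermal path, ΔS_gas = nR ln(V₂/V₁) = 2.07 × 8.314 × ln(94.5/27.1) = 21.5 J/K.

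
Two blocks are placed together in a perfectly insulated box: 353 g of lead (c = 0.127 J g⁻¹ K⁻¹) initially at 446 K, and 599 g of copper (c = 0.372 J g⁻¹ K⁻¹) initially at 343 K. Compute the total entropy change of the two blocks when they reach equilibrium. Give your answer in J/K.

ΔS_total = 1.36 J/K

Energy balance: T_f = (m₁c₁T₁ + m₂c₂T₂)/(m₁c₁ + m₂c₂) = 360.25 K.
ΔS₁ = m₁c₁ ln(T_f/T₁) = 44.831 × ln(360.25/446) = -9.572 J/K.
ΔS₂ = m₂c₂ ln(T_f/T₂) = 222.828 × ln(360.25/343) = 10.93 J/K.
ΔS_total = -9.572 + 10.93 = 1.36 J/K.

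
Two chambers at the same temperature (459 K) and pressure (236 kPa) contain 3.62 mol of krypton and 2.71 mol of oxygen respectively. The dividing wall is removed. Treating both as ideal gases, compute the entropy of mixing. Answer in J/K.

ΔS_mix = 35.9 J/K

Mole fractions: x_A = 3.62/6.33 = 0.572, x_B = 0.428.
ΔS_mix = −R(n_A ln x_A + n_B ln x_B) = −8.314 × (3.62 ln 0.572 + 2.71 ln 0.428) = 35.9 J/K.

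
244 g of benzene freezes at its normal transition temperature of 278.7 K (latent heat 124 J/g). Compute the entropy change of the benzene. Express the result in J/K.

ΔS = -109 J/K

Heat released by the substance: Q = −mL = −244 × 124 = −30256 J.
At constant T, ΔS = Q_rev/T = −30256 / 278.7 = -109 J/K.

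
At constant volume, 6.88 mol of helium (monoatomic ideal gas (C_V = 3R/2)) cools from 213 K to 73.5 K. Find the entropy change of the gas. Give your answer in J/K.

At constant volume, ΔS = nC_V ln(T₂/T₁) with C_V = 3R/2 = 12.47 J mol⁻¹ K⁻¹.
ΔS = 6.88 × 12.47 × ln(73.5/213) = -91.3 J/K.

ΔS = -91.3 J/K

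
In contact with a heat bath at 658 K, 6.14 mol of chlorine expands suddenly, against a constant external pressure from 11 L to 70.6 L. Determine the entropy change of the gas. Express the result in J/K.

ΔS_gas = 94.9 J/K

Entropy is a state function, so ΔS_gas depends only on the end states.
For an isothermal ideal gas ΔS_gas = nR ln(V₂/V₁) = 6.14 × 8.314 × ln(70.6/11) = 94.9 J/K.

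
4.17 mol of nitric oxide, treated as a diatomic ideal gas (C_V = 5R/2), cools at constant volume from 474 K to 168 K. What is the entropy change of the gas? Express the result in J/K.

At constant volume, ΔS = nC_V ln(T₂/T₁) with C_V = 5R/2 = 20.79 J mol⁻¹ K⁻¹.
ΔS = 4.17 × 20.79 × ln(168/474) = -89.9 J/K.

ΔS = -89.9 J/K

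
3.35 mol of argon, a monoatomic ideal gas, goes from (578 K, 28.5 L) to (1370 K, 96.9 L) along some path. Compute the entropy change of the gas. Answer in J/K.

ΔS = 70.1 J/K

Entropy is a state function: ΔS = nC_V ln(T₂/T₁) + nR ln(V₂/V₁), with C_V = 3R/2 = 12.47 J mol⁻¹ K⁻¹ for a monoatomic ideal gas.
ΔS = 3.35 × [12.47 × ln(1370/578) + 8.314 × ln(96.9/28.5)] = 70.1 J/K.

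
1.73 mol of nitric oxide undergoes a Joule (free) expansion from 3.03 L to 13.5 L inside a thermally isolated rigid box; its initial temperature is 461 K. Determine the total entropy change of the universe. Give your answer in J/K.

ΔS_universe = 21.5 J/K

For an ideal gas in free expansion Q = 0 and W = 0, so T is unchanged.
Entropy is a state function; using a reversible isothermal path, ΔS_gas = nR ln(V₂/V₁) = 1.73 × 8.314 × ln(13.5/3.03) = 21.5 J/K.
The insulated surroundings exchange no heat, so ΔS_surr = 0 and ΔS_universe = ΔS_gas.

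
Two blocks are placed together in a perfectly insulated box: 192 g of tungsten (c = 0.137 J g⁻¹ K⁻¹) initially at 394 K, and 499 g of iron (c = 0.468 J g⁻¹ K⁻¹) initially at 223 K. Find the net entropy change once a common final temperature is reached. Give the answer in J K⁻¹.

ΔS_total = 4.45 J/K

Energy balance: T_f = (m₁c₁T₁ + m₂c₂T₂)/(m₁c₁ + m₂c₂) = 240.31 K.
ΔS₁ = m₁c₁ ln(T_f/T₁) = 26.304 × ln(240.31/394) = -13.01 J/K.
ΔS₂ = m₂c₂ ln(T_f/T₂) = 233.532 × ln(240.31/223) = 17.46 J/K.
ΔS_total = -13.01 + 17.46 = 4.45 J/K.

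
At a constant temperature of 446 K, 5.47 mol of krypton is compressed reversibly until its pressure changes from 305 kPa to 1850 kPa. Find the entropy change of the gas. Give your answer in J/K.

For an isothermal ideal gas ΔS_gas = nR ln(P₁/P₂) = 5.47 × 8.314 × ln(305/1850) = -82 J/K.

ΔS_gas = -82 J/K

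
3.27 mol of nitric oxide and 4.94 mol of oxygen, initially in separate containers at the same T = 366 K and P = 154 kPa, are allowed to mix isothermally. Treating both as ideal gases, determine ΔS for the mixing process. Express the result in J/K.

ΔS_mix = 45.9 J/K

Mole fractions: x_A = 3.27/8.21 = 0.398, x_B = 0.602.
ΔS_mix = −R(n_A ln x_A + n_B ln x_B) = −8.314 × (3.27 ln 0.398 + 4.94 ln 0.602) = 45.9 J/K.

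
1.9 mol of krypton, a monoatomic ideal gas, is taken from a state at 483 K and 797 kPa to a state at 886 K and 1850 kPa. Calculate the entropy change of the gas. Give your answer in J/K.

ΔS = nC_p ln(T₂/T₁) − nR ln(P₂/P₁), with C_p = 5R/2 = 20.79 J mol⁻¹ K⁻¹ for a monoatomic ideal gas.
ΔS = 1.9 × [20.79 × ln(886/483) − 8.314 × ln(1850/797)] = 10.7 J/K.

ΔS = 10.7 J/K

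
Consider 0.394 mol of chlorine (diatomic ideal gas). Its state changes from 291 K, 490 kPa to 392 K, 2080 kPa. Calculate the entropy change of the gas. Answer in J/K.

ΔS = -1.32 J/K

ΔS = nC_p ln(T₂/T₁) − nR ln(P₂/P₁), with C_p = 7R/2 = 29.1 J mol⁻¹ K⁻¹ for a diatomic ideal gas.
ΔS = 0.394 × [29.1 × ln(392/291) − 8.314 × ln(2080/490)] = -1.32 J/K.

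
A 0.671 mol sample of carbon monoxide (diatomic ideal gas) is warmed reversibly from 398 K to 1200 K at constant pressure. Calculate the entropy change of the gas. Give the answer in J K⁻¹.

At constant pressure, ΔS = nC_p ln(T₂/T₁) with C_p = 7R/2 = 29.1 J mol⁻¹ K⁻¹.
ΔS = 0.671 × 29.1 × ln(1200/398) = 21.5 J/K.

ΔS = 21.5 J/K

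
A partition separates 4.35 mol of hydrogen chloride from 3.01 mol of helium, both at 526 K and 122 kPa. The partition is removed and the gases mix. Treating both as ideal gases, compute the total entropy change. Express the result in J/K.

ΔS_mix = 41.4 J/K

Mole fractions: x_A = 4.35/7.36 = 0.591, x_B = 0.409.
ΔS_mix = −R(n_A ln x_A + n_B ln x_B) = −8.314 × (4.35 ln 0.591 + 3.01 ln 0.409) = 41.4 J/K.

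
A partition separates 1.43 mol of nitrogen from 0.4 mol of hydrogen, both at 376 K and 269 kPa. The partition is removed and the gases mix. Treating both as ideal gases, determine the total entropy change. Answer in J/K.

ΔS_mix = 7.99 J/K

Mole fractions: x_A = 1.43/1.83 = 0.781, x_B = 0.219.
ΔS_mix = −R(n_A ln x_A + n_B ln x_B) = −8.314 × (1.43 ln 0.781 + 0.4 ln 0.219) = 7.99 J/K.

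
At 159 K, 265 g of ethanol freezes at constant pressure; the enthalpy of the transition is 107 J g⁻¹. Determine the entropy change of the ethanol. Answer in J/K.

Heat released by the substance: Q = −mL = −265 × 107 = −28355 J.
At constant T, ΔS = Q_rev/T = −28355 / 159 = -178 J/K.

ΔS = -178 J/K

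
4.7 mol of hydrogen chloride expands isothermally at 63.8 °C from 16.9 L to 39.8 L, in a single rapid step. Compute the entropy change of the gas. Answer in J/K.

Entropy is a state function, so ΔS_gas depends only on the end states.
For an isothermal ideal gas ΔS_gas = nR ln(V₂/V₁) = 4.7 × 8.314 × ln(39.8/16.9) = 33.5 J/K.

ΔS_gas = 33.5 J/K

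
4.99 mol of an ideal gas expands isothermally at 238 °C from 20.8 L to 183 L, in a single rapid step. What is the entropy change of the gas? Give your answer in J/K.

Entropy is a state function, so ΔS_gas depends only on the end states.
For an isothermal ideal gas ΔS_gas = nR ln(V₂/V₁) = 4.99 × 8.314 × ln(183/20.8) = 90.2 J/K.

ΔS_gas = 90.2 J/K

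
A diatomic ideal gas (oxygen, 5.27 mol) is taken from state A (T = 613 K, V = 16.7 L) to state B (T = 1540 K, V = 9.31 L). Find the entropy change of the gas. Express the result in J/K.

ΔS = 75.3 J/K

Entropy is a state function: ΔS = nC_V ln(T₂/T₁) + nR ln(V₂/V₁), with C_V = 5R/2 = 20.79 J mol⁻¹ K⁻¹ for a diatomic ideal gas.
ΔS = 5.27 × [20.79 × ln(1540/613) + 8.314 × ln(9.31/16.7)] = 75.3 J/K.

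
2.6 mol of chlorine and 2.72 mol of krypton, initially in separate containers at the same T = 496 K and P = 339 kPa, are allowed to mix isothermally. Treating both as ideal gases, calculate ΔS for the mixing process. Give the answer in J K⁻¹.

ΔS_mix = 30.6 J/K

Mole fractions: x_A = 2.6/5.32 = 0.489, x_B = 0.511.
ΔS_mix = −R(n_A ln x_A + n_B ln x_B) = −8.314 × (2.6 ln 0.489 + 2.72 ln 0.511) = 30.6 J/K.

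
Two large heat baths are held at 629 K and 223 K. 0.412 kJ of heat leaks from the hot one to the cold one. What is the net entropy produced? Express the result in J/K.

ΔS_hot = −Q/T_H = −412/629 = -0.655 J/K and ΔS_cold = +Q/T_C = 412/223 = 1.848 J/K.
ΔS_total = -0.655 + 1.848 = 1.19 J/K, positive as the second law requires.

ΔS_total = 1.19 J/K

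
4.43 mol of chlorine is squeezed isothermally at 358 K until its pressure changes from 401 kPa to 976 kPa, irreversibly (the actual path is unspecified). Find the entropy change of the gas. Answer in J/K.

Entropy is a state function, so ΔS_gas depends only on the end states.
For an isothermal ideal gas ΔS_gas = nR ln(P₁/P₂) = 4.43 × 8.314 × ln(401/976) = -32.8 J/K.

ΔS_gas = -32.8 J/K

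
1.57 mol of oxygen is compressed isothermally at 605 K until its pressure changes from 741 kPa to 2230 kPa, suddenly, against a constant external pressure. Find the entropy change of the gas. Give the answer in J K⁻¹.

ΔS_gas = -14.4 J/K

Entropy is a state function, so ΔS_gas depends only on the end states.
For an isothermal ideal gas ΔS_gas = nR ln(P₁/P₂) = 1.57 × 8.314 × ln(741/2230) = -14.4 J/K.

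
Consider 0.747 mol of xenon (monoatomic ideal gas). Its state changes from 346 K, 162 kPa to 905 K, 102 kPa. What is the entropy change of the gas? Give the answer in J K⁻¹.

ΔS = 17.8 J/K

ΔS = nC_p ln(T₂/T₁) − nR ln(P₂/P₁), with C_p = 5R/2 = 20.79 J mol⁻¹ K⁻¹ for a monoatomic ideal gas.
ΔS = 0.747 × [20.79 × ln(905/346) − 8.314 × ln(102/162)] = 17.8 J/K.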